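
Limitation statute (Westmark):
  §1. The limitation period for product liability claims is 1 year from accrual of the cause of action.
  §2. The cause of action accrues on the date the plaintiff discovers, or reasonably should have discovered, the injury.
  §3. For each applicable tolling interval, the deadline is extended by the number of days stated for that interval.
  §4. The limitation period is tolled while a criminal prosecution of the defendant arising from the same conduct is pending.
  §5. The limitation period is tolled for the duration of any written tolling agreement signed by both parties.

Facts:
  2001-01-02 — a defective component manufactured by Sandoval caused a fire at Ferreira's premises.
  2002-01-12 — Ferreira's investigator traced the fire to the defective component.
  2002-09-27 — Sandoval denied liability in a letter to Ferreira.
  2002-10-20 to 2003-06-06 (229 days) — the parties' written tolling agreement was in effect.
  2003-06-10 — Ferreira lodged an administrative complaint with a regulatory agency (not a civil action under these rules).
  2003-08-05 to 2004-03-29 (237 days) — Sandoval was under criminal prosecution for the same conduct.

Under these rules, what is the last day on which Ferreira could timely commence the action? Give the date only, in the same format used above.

2004-04-22

Under the discovery rule, the claim accrued on 2002-01-12, when Ferreira discovered the injury — not on the 2001-01-02 date of the underlying act.
The untolled deadline — 1 year after 2002-01-12 — is 2003-01-12.
The written tolling agreement from 2002-10-20 to 2003-06-06 tolled the period for 229 days, extending the deadline to 2003-08-29.
The period was tolled for 237 days by the pending criminal prosecution (2003-08-05 to 2004-03-29), pushing the deadline to 2004-04-22.
The other events in the timeline have no effect on the limitation period under the stated rules.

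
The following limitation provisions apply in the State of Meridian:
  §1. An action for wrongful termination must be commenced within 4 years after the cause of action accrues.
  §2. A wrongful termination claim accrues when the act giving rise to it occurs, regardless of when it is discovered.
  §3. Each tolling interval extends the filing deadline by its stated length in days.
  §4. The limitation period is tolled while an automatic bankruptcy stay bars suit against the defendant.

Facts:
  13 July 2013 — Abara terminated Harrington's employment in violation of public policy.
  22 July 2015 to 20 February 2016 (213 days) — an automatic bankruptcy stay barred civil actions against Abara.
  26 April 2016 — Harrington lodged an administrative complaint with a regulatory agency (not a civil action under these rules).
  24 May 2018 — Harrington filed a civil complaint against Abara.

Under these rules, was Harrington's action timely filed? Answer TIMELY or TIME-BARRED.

The limitation period began to run on 13 July 2013.
The untolled deadline — 4 years after 13 July 2013 — is 13 July 2017.
Because the automatic bankruptcy stay ran from 22 July 2015 to 20 February 2016, the deadline is extended by 213 days to 11 February 2018.
Nothing else in the chronology tolls or restarts the period.
Filing on 24 May 2018 missed the 11 February 2018 deadline — the action is time-barred.

TIME-BARRED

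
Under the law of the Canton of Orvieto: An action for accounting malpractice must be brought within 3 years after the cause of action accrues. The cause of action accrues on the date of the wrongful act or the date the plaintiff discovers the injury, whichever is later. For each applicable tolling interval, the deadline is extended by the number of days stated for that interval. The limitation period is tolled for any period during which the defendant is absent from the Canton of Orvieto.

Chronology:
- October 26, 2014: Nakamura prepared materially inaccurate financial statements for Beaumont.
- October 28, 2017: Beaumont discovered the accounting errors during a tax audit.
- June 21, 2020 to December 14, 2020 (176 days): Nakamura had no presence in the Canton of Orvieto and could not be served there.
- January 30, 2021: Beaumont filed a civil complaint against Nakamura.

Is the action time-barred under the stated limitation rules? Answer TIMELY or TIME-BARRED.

Taking the later of the act (October 26, 2014) and discovery (October 28, 2017), the claim accrued on October 28, 2017.
Adding the 3 years base period to October 28, 2017 gives a deadline of October 28, 2020, before any tolling.
The period was tolled for 176 days by the defendant's absence from the jurisdiction (June 21, 2020 to December 14, 2020), pushing the deadline to April 22, 2021.
Filing on January 30, 2021 beat the April 22, 2021 deadline — the action is timely.

TIMELY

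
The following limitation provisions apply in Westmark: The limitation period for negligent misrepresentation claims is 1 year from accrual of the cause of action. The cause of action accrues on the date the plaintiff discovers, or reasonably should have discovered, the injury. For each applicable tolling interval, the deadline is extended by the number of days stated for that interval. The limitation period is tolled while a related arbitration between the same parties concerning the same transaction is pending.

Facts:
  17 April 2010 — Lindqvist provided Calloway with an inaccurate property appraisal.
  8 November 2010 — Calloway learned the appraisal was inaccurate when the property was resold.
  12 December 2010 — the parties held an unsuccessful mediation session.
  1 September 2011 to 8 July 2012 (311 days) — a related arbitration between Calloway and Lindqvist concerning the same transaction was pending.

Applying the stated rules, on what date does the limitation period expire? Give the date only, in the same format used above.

14 September 2012

Under the discovery rule, the claim accrued on 8 November 2010, when Calloway discovered the injury — not on the 17 April 2010 date of the underlying act.
1 year from 8 November 2010 is 8 November 2011.
The pending related arbitration from 1 September 2011 to 8 July 2012 tolled the period for 311 days, extending the deadline to 14 September 2012.
None of the other events listed affects the running of the period under the stated rules.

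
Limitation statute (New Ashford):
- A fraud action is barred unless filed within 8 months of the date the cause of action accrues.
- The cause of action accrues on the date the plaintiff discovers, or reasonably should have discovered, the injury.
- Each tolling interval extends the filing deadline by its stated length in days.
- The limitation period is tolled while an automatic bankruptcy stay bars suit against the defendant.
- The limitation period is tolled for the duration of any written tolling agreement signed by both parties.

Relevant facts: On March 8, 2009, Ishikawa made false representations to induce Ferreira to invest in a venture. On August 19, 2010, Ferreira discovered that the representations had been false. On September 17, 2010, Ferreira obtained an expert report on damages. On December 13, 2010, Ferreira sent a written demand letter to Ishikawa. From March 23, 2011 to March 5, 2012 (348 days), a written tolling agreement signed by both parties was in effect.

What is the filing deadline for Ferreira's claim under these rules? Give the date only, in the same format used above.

April 1, 2012

Under the discovery rule, the claim accrued on August 19, 2010, when Ferreira discovered the injury — not on the March 8, 2009 date of the underlying act.
8 months from August 19, 2010 is April 19, 2011.
The period was tolled for 348 days by the written tolling agreement (March 23, 2011 to March 5, 2012), pushing the deadline to April 1, 2012.
The other events in the timeline have no effect on the limitation period under the stated rules.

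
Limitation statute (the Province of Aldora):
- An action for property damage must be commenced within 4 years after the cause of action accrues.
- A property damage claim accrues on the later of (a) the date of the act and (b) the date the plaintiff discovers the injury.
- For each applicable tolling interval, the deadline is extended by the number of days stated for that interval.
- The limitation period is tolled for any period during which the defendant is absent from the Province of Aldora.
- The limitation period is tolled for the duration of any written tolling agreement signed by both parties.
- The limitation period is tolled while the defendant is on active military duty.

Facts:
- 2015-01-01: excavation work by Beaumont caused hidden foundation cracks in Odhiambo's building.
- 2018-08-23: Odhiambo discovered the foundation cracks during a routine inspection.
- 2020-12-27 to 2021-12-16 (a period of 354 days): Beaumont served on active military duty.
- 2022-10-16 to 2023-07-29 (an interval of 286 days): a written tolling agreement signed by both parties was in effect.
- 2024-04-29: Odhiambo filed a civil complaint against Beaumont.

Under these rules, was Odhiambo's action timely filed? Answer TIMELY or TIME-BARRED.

TIMELY

The claim accrued on 2018-08-23 — the later of the 2015-01-01 act and the 2018-08-23 discovery.
The untolled deadline — 4 years after 2018-08-23 — is 2022-08-23.
The period was tolled for 354 days by the defendant's active military service (2020-12-27 to 2021-12-16), pushing the deadline to 2023-08-12.
The written tolling agreement from 2022-10-16 to 2023-07-29 tolled the period for 286 days, extending the deadline to 2024-05-24.
Filing on 2024-04-29 beat the 2024-05-24 deadline — the action is timely.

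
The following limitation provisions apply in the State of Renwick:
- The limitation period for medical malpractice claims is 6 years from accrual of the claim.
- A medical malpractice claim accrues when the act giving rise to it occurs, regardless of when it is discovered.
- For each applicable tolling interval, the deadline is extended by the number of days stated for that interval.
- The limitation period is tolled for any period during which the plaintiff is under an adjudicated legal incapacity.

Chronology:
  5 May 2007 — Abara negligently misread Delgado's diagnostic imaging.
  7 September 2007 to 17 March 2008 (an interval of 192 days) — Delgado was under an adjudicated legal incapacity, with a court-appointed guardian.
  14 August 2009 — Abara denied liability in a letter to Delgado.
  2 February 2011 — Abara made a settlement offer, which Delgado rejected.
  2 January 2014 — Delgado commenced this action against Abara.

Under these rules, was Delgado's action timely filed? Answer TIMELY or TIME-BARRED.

The claim accrued on 5 May 2007, the date of the act.
6 years from 5 May 2007 is 5 May 2013.
The period was tolled for 192 days by the plaintiff's legal incapacity (7 September 2007 to 17 March 2008), pushing the deadline to 13 November 2013.
None of the other events listed affects the running of the period under the stated rules.
The 2 January 2014 filing falls after the 13 November 2013 deadline; the claim is time-barred.

TIME-BARRED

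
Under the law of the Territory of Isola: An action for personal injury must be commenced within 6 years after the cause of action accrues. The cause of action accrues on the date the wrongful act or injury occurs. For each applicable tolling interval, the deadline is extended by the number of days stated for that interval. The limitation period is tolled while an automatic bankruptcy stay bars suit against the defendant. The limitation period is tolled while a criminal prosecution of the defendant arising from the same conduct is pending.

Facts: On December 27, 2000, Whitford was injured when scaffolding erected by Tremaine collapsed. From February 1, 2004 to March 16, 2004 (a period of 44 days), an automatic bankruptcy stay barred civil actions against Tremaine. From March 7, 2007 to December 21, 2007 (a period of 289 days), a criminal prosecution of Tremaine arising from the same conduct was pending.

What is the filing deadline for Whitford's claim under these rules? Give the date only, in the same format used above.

February 9, 2007

The cause of action accrued on December 27, 2000, the date of the act.
The untolled deadline — 6 years after December 27, 2000 — is December 27, 2006.
Because the automatic bankruptcy stay ran from February 1, 2004 to March 16, 2004, the deadline is extended by 44 days to February 9, 2007.
The pending criminal prosecution starting March 7, 2007 came too late — the period had run on February 9, 2007 — and so does not extend the deadline.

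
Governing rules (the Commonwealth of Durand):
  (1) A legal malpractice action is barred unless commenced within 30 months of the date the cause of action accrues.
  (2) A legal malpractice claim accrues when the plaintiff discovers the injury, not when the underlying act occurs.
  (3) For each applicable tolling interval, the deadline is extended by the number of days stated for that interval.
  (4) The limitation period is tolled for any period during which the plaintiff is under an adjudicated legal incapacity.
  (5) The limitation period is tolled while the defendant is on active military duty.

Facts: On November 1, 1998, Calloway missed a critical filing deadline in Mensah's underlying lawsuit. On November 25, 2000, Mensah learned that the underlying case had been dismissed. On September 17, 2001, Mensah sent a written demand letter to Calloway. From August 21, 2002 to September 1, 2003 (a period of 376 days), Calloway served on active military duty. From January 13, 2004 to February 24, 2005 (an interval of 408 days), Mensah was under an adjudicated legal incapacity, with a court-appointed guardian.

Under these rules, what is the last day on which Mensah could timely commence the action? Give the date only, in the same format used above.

July 17, 2005

The claim did not accrue until Mensah discovered the injury on November 25, 2000; the November 1, 1998 act date does not start the clock under the stated rule.
Adding the 30 months base period to November 25, 2000 gives a deadline of May 25, 2003, before any tolling.
The period was tolled for 376 days by the defendant's active military service (August 21, 2002 to September 1, 2003), pushing the deadline to June 4, 2004.
The period was tolled for 408 days by the plaintiff's legal incapacity (January 13, 2004 to February 24, 2005), pushing the deadline to July 17, 2005.
None of the other events listed affects the running of the period under the stated rules.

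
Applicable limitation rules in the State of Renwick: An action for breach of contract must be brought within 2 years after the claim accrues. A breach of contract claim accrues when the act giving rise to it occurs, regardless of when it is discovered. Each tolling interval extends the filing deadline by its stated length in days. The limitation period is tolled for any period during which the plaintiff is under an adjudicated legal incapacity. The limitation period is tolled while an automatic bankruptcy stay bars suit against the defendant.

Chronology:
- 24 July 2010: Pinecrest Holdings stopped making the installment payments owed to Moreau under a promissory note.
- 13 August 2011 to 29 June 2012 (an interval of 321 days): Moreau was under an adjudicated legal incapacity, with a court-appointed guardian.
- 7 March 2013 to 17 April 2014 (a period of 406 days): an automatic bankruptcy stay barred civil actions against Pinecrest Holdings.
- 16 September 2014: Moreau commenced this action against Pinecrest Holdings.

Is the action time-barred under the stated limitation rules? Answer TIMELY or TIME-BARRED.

TIME-BARRED

The claim accrued on 24 July 2010, when the wrongful act occurred.
The untolled deadline — 2 years after 24 July 2010 — is 24 July 2012.
The plaintiff's legal incapacity from 13 August 2011 to 29 June 2012 tolled the period for 321 days, extending the deadline to 10 June 2013.
Because the automatic bankruptcy stay ran from 7 March 2013 to 17 April 2014, the deadline is extended by 406 days to 21 July 2014.
Moreau filed on 16 September 2014, after the 21 July 2014 deadline, so the action is time-barred.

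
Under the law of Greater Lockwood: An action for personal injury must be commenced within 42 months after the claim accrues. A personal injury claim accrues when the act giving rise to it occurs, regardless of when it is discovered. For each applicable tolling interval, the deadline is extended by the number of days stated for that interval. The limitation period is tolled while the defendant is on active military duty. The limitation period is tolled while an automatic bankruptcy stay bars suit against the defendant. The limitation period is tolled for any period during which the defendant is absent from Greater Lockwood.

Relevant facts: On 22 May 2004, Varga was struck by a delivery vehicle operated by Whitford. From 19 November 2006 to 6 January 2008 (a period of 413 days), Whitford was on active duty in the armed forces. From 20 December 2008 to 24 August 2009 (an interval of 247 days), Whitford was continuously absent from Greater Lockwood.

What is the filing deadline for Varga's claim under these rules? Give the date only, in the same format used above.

The claim accrued on 22 May 2004, the date of the act.
Adding the 42 months base period to 22 May 2004 gives a deadline of 22 November 2007, before any tolling.
The defendant's active military service from 19 November 2006 to 6 January 2008 tolled the period for 413 days, extending the deadline to 8 January 2009.
Because the defendant's absence from the jurisdiction ran from 20 December 2008 to 24 August 2009, the deadline is extended by 247 days to 12 September 2009.

12 September 2009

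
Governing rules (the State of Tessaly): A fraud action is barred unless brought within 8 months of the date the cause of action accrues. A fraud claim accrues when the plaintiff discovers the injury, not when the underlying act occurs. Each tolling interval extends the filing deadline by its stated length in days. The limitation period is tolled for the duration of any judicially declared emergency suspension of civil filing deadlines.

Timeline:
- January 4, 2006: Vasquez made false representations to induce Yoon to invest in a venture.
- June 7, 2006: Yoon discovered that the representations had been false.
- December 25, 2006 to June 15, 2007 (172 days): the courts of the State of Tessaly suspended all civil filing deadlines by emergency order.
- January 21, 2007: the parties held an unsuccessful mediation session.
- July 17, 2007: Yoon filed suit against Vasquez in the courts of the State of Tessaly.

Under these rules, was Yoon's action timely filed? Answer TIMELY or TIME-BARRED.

TIMELY

Accrual is tied to discovery, so the period began on June 7, 2006 rather than on January 4, 2006 when the act occurred.
Adding the 8 months base period to June 7, 2006 gives a deadline of February 7, 2007, before any tolling.
The period was tolled for 172 days by the emergency suspension of filing deadlines (December 25, 2006 to June 15, 2007), pushing the deadline to July 29, 2007.
The other events in the timeline have no effect on the limitation period under the stated rules.
Filing on July 17, 2007 beat the July 29, 2007 deadline — the action is timely.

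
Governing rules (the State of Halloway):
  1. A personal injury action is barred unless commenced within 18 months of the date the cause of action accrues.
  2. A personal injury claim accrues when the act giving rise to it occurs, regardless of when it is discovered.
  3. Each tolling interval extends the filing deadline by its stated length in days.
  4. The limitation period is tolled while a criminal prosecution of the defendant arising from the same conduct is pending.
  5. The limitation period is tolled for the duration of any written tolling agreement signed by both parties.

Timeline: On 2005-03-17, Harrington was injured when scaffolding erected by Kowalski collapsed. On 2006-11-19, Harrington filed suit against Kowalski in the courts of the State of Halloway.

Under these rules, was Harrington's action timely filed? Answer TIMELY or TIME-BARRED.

The limitation period began to run on 2005-03-17.
The untolled deadline — 18 months after 2005-03-17 — is 2006-09-17.
The 2006-11-19 filing falls after the 2006-09-17 deadline; the claim is time-barred.

TIME-BARRED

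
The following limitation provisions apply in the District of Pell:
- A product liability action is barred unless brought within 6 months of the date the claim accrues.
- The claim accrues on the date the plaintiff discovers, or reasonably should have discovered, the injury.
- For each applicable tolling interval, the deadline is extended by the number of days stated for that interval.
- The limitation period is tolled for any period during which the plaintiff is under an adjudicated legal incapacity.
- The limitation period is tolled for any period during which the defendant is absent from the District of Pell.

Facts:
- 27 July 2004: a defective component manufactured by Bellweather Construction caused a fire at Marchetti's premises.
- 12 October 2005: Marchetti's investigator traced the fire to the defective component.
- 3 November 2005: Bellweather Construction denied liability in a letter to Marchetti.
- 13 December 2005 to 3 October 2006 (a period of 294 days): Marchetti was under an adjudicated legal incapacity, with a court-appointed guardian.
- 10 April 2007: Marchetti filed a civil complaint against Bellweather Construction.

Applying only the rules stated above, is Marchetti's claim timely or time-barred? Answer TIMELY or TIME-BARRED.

TIME-BARRED

Accrual is tied to discovery, so the period began on 12 October 2005 rather than on 27 July 2004 when the act occurred.
6 months from 12 October 2005 is 12 April 2006.
The plaintiff's legal incapacity from 13 December 2005 to 3 October 2006 tolled the period for 294 days, extending the deadline to 31 January 2007.
Nothing else in the chronology tolls or restarts the period.
The 10 April 2007 filing falls after the 31 January 2007 deadline; the claim is time-barred.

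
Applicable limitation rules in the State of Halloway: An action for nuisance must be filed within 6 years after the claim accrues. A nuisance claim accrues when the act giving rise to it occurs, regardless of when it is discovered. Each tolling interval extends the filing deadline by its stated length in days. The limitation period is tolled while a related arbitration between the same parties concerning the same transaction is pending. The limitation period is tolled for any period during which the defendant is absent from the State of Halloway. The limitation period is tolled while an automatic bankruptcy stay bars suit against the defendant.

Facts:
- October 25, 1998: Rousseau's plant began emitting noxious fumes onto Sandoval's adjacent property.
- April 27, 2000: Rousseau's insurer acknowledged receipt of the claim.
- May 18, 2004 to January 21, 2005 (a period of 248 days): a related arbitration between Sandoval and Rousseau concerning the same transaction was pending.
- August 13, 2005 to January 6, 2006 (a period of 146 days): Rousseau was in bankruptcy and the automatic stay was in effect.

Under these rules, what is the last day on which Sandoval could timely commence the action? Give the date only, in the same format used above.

June 30, 2005

The claim accrued on October 25, 1998, when the wrongful act occurred.
Adding the 6 years base period to October 25, 1998 gives a deadline of October 25, 2004, before any tolling.
Because the pending related arbitration ran from May 18, 2004 to January 21, 2005, the deadline is extended by 248 days to June 30, 2005.
By the time the automatic bankruptcy stay began on August 13, 2005, the limitation period had already expired on June 30, 2005; that interval cannot revive it.
The other events in the timeline have no effect on the limitation period under the stated rules.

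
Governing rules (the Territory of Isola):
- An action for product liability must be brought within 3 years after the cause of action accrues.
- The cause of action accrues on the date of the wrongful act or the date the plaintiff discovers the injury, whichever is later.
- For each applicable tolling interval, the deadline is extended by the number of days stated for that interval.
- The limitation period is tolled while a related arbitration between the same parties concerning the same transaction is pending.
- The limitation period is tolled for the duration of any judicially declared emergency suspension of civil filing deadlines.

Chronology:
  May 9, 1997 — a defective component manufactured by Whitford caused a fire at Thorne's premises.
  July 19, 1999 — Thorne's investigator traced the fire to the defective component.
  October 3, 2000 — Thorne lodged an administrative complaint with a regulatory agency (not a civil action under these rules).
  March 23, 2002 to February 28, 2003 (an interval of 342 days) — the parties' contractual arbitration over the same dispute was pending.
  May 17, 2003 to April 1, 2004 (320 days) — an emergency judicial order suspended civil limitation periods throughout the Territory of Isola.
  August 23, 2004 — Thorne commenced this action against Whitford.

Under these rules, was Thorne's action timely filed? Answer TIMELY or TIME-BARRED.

TIME-BARRED

Taking the later of the act (May 9, 1997) and discovery (July 19, 1999), the claim accrued on July 19, 1999.
3 years from July 19, 1999 is July 19, 2002.
The period was tolled for 342 days by the pending related arbitration (March 23, 2002 to February 28, 2003), pushing the deadline to June 26, 2003.
The emergency suspension of filing deadlines from May 17, 2003 to April 1, 2004 tolled the period for 320 days, extending the deadline to May 11, 2004.
The other events in the timeline have no effect on the limitation period under the stated rules.
The August 23, 2004 filing falls after the May 11, 2004 deadline; the claim is time-barred.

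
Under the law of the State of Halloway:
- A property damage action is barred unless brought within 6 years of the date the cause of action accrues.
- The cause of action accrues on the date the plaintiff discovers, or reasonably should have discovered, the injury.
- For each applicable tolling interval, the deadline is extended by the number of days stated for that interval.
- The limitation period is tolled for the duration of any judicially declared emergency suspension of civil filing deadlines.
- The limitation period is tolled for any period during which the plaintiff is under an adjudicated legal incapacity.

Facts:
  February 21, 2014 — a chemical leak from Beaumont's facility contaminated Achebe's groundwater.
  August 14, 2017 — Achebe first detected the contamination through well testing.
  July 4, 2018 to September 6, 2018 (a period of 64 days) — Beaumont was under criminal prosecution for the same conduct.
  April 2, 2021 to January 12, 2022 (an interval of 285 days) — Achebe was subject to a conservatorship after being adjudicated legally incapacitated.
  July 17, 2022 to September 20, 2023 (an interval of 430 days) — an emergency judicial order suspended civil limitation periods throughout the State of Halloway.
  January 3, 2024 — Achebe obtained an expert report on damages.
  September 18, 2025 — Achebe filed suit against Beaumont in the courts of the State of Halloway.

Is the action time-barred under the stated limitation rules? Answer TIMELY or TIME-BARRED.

TIME-BARRED

Accrual is tied to discovery, so the period began on August 14, 2017 rather than on February 21, 2014 when the act occurred.
Adding the 6 years base period to August 14, 2017 gives a deadline of August 14, 2023, before any tolling.
The period was tolled for 285 days by the plaintiff's legal incapacity (April 2, 2021 to January 12, 2022), pushing the deadline to May 25, 2024.
The period was tolled for 430 days by the emergency suspension of filing deadlines (July 17, 2022 to September 20, 2023), pushing the deadline to July 29, 2025.
No stated provision tolls the period for a criminal prosecution, so the interval from July 4, 2018 to September 6, 2018 has no effect on the deadline.
The other events in the timeline have no effect on the limitation period under the stated rules.
Filing on September 18, 2025 missed the July 29, 2025 deadline — the action is time-barred.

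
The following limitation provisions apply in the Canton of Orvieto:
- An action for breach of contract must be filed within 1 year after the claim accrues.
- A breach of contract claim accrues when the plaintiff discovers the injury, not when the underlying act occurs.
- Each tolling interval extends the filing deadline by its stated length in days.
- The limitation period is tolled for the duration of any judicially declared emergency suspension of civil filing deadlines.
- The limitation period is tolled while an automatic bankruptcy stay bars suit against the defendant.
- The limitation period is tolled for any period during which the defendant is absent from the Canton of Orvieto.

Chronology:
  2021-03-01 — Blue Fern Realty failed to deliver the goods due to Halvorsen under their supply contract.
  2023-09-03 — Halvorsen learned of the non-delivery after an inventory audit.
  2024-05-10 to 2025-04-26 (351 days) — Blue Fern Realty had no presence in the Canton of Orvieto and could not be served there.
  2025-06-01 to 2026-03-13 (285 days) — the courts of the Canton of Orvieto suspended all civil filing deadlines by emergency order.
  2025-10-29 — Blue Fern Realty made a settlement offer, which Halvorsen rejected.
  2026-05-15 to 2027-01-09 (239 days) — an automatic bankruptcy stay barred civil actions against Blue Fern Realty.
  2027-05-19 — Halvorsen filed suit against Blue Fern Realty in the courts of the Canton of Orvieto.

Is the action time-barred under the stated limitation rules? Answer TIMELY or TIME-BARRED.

Accrual is tied to discovery, so the period began on 2023-09-03 rather than on 2021-03-01 when the act occurred.
1 year from 2023-09-03 is 2024-09-03.
Because the defendant's absence from the jurisdiction ran from 2024-05-10 to 2025-04-26, the deadline is extended by 351 days to 2025-08-20.
The emergency suspension of filing deadlines from 2025-06-01 to 2026-03-13 tolled the period for 285 days, extending the deadline to 2026-06-01.
Because the automatic bankruptcy stay ran from 2026-05-15 to 2027-01-09, the deadline is extended by 239 days to 2027-01-26.
None of the other events listed affects the running of the period under the stated rules.
The 2027-05-19 filing falls after the 2027-01-26 deadline; the claim is time-barred.

TIME-BARRED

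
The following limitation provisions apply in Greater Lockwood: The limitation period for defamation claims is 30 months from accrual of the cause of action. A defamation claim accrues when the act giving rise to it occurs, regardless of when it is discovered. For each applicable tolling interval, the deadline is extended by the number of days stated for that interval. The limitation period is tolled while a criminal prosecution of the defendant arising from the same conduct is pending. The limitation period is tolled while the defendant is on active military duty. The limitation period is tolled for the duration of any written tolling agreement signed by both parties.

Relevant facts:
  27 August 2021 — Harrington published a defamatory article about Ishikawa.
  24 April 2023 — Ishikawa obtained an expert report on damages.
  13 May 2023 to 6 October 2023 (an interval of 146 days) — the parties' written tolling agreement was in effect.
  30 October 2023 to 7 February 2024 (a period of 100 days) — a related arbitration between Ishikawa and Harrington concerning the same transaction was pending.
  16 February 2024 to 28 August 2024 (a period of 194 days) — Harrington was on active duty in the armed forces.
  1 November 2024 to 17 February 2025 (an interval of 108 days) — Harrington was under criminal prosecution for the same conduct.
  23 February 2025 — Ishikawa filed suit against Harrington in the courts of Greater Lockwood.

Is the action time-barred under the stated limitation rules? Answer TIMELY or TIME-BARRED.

The claim accrued on 27 August 2021, when the wrongful act occurred.
30 months from 27 August 2021 is 27 February 2024.
The period was tolled for 146 days by the written tolling agreement (13 May 2023 to 6 October 2023), pushing the deadline to 22 July 2024.
Because the defendant's active military service ran from 16 February 2024 to 28 August 2024, the deadline is extended by 194 days to 1 February 2025.
The period was tolled for 108 days by the pending criminal prosecution (1 November 2024 to 17 February 2025), pushing the deadline to 20 May 2025.
Although a pending arbitration ran from 30 October 2023 to 7 February 2024, the stated rules do not make that a tolling event, so it is disregarded.
The other events in the timeline have no effect on the limitation period under the stated rules.
The 23 February 2025 filing precedes the 20 May 2025 deadline; the claim is timely.

TIMELY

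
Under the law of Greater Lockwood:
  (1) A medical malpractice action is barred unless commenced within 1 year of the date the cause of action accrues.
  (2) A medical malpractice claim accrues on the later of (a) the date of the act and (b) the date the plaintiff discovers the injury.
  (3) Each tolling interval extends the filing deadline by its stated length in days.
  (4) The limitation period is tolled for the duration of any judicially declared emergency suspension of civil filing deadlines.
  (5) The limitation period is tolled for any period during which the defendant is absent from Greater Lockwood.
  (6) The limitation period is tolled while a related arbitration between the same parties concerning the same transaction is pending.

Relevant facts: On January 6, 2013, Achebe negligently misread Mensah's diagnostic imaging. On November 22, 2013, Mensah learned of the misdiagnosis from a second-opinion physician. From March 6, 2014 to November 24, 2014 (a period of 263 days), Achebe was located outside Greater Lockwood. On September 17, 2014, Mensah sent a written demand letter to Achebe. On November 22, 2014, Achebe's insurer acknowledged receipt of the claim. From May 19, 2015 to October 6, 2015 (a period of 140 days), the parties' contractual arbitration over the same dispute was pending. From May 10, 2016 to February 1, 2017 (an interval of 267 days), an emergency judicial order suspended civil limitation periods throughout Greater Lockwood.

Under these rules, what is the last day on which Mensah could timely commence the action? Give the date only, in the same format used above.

Taking the later of the act (January 6, 2013) and discovery (November 22, 2013), the claim accrued on November 22, 2013.
The untolled deadline — 1 year after November 22, 2013 — is November 22, 2014.
Because the defendant's absence from the jurisdiction ran from March 6, 2014 to November 24, 2014, the deadline is extended by 263 days to August 12, 2015.
Because the pending related arbitration ran from May 19, 2015 to October 6, 2015, the deadline is extended by 140 days to December 30, 2015.
By the time the emergency suspension of filing deadlines began on May 10, 2016, the limitation period had already expired on December 30, 2015; that interval cannot revive it.
None of the other events listed affects the running of the period under the stated rules.

December 30, 2015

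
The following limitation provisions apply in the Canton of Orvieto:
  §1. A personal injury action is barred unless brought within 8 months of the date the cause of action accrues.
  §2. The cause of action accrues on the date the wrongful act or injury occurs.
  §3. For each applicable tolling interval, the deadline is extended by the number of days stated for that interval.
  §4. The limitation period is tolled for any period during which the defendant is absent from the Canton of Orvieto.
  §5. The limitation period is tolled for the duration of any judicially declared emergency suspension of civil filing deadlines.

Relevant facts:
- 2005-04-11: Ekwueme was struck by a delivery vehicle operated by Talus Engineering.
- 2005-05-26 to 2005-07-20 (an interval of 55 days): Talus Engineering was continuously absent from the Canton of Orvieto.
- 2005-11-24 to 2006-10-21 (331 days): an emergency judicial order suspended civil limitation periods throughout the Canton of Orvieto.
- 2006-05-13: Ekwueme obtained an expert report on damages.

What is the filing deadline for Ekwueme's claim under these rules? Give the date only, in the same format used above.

The claim accrued on 2005-04-11, when the wrongful act occurred.
Adding the 8 months base period to 2005-04-11 gives a deadline of 2005-12-11, before any tolling.
Because the defendant's absence from the jurisdiction ran from 2005-05-26 to 2005-07-20, the deadline is extended by 55 days to 2006-02-04.
The emergency suspension of filing deadlines from 2005-11-24 to 2006-10-21 tolled the period for 331 days, extending the deadline to 2007-01-01.
None of the other events listed affects the running of the period under the stated rules.

2007-01-01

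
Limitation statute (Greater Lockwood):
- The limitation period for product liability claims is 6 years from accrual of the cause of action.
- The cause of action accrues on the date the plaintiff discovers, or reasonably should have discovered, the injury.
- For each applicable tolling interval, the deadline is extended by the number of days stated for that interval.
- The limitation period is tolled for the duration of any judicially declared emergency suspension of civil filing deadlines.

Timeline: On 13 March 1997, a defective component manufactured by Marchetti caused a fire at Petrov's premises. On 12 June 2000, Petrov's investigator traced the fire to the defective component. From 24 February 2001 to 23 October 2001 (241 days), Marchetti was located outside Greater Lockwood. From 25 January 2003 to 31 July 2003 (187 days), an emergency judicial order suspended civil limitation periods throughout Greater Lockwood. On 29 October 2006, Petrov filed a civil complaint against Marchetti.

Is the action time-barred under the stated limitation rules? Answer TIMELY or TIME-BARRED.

Under the discovery rule, the claim accrued on 12 June 2000, when Petrov discovered the injury — not on the 13 March 1997 date of the underlying act.
Adding the 6 years base period to 12 June 2000 gives a deadline of 12 June 2006, before any tolling.
The period was tolled for 187 days by the emergency suspension of filing deadlines (25 January 2003 to 31 July 2003), pushing the deadline to 16 December 2006.
No stated provision tolls the period for the defendant's absence, so the interval from 24 February 2001 to 23 October 2001 has no effect on the deadline.
Petrov filed on 29 October 2006, before the 16 December 2006 deadline, so the action is timely.

TIMELY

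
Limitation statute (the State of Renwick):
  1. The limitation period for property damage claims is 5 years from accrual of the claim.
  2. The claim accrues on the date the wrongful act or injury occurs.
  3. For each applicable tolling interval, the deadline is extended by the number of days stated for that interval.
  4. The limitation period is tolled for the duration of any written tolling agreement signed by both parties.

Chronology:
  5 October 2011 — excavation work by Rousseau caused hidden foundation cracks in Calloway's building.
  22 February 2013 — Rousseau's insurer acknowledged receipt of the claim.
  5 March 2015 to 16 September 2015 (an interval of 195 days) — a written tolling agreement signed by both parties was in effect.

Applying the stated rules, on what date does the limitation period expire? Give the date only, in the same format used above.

The claim accrued on 5 October 2011, when the wrongful act occurred.
5 years from 5 October 2011 is 5 October 2016.
The written tolling agreement from 5 March 2015 to 16 September 2015 tolled the period for 195 days, extending the deadline to 18 April 2017.
None of the other events listed affects the running of the period under the stated rules.

18 April 2017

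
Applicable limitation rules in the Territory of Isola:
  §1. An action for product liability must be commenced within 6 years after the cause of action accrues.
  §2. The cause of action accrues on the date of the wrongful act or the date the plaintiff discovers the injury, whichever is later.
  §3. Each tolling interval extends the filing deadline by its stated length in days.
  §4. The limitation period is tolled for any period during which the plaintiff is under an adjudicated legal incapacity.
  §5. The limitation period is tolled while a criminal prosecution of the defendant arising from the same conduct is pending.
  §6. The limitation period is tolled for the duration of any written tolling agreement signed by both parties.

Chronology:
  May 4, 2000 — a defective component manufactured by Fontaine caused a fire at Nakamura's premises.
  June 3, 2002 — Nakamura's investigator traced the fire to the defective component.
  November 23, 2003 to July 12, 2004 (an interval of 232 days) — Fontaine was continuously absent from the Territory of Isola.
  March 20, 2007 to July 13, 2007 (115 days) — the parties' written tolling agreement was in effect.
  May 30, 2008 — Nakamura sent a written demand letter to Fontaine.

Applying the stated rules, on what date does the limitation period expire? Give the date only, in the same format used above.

Because discovery on June 3, 2002 post-dates the May 4, 2000 act, accrual under the later-of rule falls on June 3, 2002.
6 years from June 3, 2002 is June 3, 2008.
Because the written tolling agreement ran from March 20, 2007 to July 13, 2007, the deadline is extended by 115 days to September 26, 2008.
The defendant's absence from the jurisdiction from November 23, 2003 to July 12, 2004 does not toll the period, because no stated rule makes the defendant's absence a tolling event.
Nothing else in the chronology tolls or restarts the period.

September 26, 2008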